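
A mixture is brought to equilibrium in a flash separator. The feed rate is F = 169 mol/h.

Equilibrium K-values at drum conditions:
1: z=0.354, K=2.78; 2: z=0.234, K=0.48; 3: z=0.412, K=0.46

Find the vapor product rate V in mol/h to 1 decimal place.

V = 51.0 mol/h

Rachford–Rice: g(ψ) = Σ zᵢ(Kᵢ−1)/(1+ψ(Kᵢ−1)) = 0.
Feasibility: ΣzᵢKᵢ = 1.286, Σzᵢ/Kᵢ = 1.510 — both > 1, two phases present.
Iterate (Newton) starting at ψ = 0.4:
  ψ = 0.400: g = -0.0694, g' = -0.679 → ψ = 0.298
  ψ = 0.298: g = 0.0027, g' = -0.738 → ψ = 0.302
Converged at ψ = 0.302.
Then V = ψ·F = 0.3015·169 = 51.0 mol/h and L = F − V = 118.0 mol/h.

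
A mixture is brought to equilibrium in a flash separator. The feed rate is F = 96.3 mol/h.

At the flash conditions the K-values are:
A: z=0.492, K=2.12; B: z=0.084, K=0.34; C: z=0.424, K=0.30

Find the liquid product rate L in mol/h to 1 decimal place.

Material balance + equilibrium reduce to Σ zᵢ(Kᵢ−1)/(1+V/F(Kᵢ−1)) = 0.
g(0) = ΣzᵢKᵢ − 1 = 0.199 and g(1) = 1 − Σzᵢ/Kᵢ = -0.892, so a root lies in (0, 1).
Iterate (Newton) starting at V/F = 0.5:
  V/F = 0.500: g = -0.1861, g' = -0.827 → V/F = 0.275
  V/F = 0.275: g = -0.0139, g' = -0.734 → V/F = 0.256
Converged at V/F = 0.256.
Then V = V/F·F = 0.2559·96.3 = 24.6 mol/h and L = F − V = 71.7 mol/h.

L = 71.7 mol/h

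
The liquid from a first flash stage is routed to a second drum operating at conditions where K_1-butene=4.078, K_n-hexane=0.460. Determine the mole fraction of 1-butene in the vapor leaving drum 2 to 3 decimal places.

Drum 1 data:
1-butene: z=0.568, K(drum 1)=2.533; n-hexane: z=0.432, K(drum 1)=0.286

Drum 1:
Let ψ₁ = V/F and solve Σ zᵢ(Kᵢ−1)/(1+ψ₁(Kᵢ−1)) = 0.
g(0) = ΣzᵢKᵢ − 1 = 0.562 and g(1) = 1 − Σzᵢ/Kᵢ = -0.735, so a root lies in (0, 1).
Binary case is linear: z₁(K₁−1)(1+ψ₁(K₂−1)) + z₂(K₂−1)(1+ψ₁(K₁−1)) = 0
⇒ ψ₁ = [z₁(K₁−1)+z₂(K₂−1)] / [−(K₁−1)(K₂−1)] = 0.5623/1.0946 = 0.514
Drum-1 compositions:
  1-butene: x = 0.318, y = 0.805
  n-hexane: x = 0.682, y = 0.195
Drum-2 feed = drum-1 liquid: z₂ = (0.3178, 0.6822).
Drum 2:
Let ψ₂ = V/F and solve Σ zᵢ(Kᵢ−1)/(1+ψ₂(Kᵢ−1)) = 0.
g(0) = ΣzᵢKᵢ − 1 = 0.610 and g(1) = 1 − Σzᵢ/Kᵢ = -0.561, so a root lies in (0, 1).
Binary case is linear: z₁(K₁−1)(1+ψ₂(K₂−1)) + z₂(K₂−1)(1+ψ₂(K₁−1)) = 0
⇒ ψ₂ = [z₁(K₁−1)+z₂(K₂−1)] / [−(K₁−1)(K₂−1)] = 0.6096/1.6621 = 0.367
  1-butene: x = 0.149, y = 0.609
  n-hexane: x = 0.851, y = 0.391

y_1-butene (drum 2) = 0.609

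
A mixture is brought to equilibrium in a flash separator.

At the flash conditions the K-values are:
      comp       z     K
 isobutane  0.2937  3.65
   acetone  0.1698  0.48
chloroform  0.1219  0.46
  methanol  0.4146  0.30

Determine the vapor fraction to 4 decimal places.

ψ = 0.1991

Let ψ = V/F and solve Σ zᵢ(Kᵢ−1)/(1+ψ(Kᵢ−1)) = 0.
Feasibility: ΣzᵢKᵢ = 1.3340, Σzᵢ/Kᵢ = 2.0812 — both > 1, two phases present.
Newton–Raphson from ψ = 0.57:
  ψ = 0.5700: g = -0.39346, g' = -1.0566 → ψ = 0.1976
  ψ = 0.1976: g = 0.00189, g' = -1.2636 → ψ = 0.1991
Converged at ψ = 0.1991.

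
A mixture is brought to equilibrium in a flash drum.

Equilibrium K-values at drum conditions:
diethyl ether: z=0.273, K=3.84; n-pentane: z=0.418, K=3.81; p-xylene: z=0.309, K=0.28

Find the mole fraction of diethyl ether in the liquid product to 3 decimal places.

x_diethyl ether = 0.080

Let ψ = V/F and solve Σ zᵢ(Kᵢ−1)/(1+ψ(Kᵢ−1)) = 0.
Feasibility: ΣzᵢKᵢ = 2.727, Σzᵢ/Kᵢ = 1.284 — both > 1, two phases present.
Newton iteration, ψ⁰ = 0.37:
  ψ = 0.370: g = 0.6506, g' = -1.615 → ψ = 0.773
  ψ = 0.773: g = 0.1112, g' = -1.358 → ψ = 0.855
  ψ = 0.855: g = -0.0072, g' = -1.556 → ψ = 0.850
Converged at ψ = 0.850.
Compositions from xᵢ = zᵢ/(1+ψ(Kᵢ−1)), yᵢ = Kᵢxᵢ:
  diethyl ether: x = 0.080, y = 0.307
  n-pentane: x = 0.123, y = 0.470
  p-xylene: x = 0.797, y = 0.223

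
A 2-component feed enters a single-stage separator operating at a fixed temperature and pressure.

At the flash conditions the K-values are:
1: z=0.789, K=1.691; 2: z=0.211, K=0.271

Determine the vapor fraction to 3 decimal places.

ψ = 0.777

Material balance + equilibrium reduce to Σ zᵢ(Kᵢ−1)/(1+ψ(Kᵢ−1)) = 0.
Feasibility: ΣzᵢKᵢ = 1.391, Σzᵢ/Kᵢ = 1.245 — both > 1, two phases present.
Iterate (Newton) starting at ψ = 0.5:
  ψ = 0.500: g = 0.1632, g' = -0.486 → ψ = 0.836
  ψ = 0.836: g = -0.0482, g' = -0.886 → ψ = 0.782
  ψ = 0.782: g = -0.0035, g' = -0.765 → ψ = 0.777
Converged at ψ = 0.777.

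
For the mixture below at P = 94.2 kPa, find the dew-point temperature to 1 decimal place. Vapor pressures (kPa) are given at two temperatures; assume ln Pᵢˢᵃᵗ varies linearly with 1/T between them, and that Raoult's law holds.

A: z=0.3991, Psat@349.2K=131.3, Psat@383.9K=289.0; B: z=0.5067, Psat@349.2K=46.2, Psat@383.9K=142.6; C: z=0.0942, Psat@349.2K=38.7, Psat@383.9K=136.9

Dew-point temperature: Σzᵢ·P/Pᵢˢᵃᵗ(T) = 1. Interpolate ln Pᵢˢᵃᵗ = aᵢ + bᵢ/T.
  T = 349.2 K: ΣzᵢP/Pᵢˢᵃᵗ = 1.5488
  T = 383.9 K: ΣzᵢP/Pᵢˢᵃᵗ = 0.5296
  T = 366.5 K: ΣzᵢP/Pᵢˢᵃᵗ = 0.8817
  T = 357.9 K: ΣzᵢP/Pᵢˢᵃᵗ = 1.1578
  T = 362.2 K: ΣzᵢP/Pᵢˢᵃᵗ = 1.0085
  T = 364.4 K: ΣzᵢP/Pᵢˢᵃᵗ = 0.9411
Interpolating between 362.2 K and 364.4 K gives T ≈ 362.5 K.

T = 362.5 K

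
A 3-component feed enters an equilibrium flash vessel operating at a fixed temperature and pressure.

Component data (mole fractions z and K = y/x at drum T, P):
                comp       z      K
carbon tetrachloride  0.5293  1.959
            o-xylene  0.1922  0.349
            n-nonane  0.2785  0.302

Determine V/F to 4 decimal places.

V/F = 0.2887

Iterate (Newton) starting at V/F = 0.32:
  V/F = 0.3200: g = -0.01994, g' = -0.6399 → V/F = 0.2888
  V/F = 0.2888: g = -0.00008, g' = -0.6349 → V/F = 0.2887
Converged at V/F = 0.2887.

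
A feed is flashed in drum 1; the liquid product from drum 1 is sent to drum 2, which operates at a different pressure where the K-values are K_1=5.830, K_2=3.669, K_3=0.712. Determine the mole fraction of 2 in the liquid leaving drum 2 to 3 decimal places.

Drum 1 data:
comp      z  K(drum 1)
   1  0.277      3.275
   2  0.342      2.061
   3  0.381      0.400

Drum 1:
Newton–Raphson from ψ₁ = 0.5:
  ψ₁ = 0.500: g = 0.2053, g' = -0.758 → ψ₁ = 0.771
  ψ₁ = 0.771: g = 0.0031, g' = -0.780 → ψ₁ = 0.775
Converged at ψ₁ = 0.775.
Drum-1 compositions:
  1: x = 0.100, y = 0.328
  2: x = 0.188, y = 0.387
  3: x = 0.712, y = 0.285
Drum-2 feed = drum-1 liquid: z₂ = (0.1003, 0.1877, 0.7120).
Drum 2:
Material balance + equilibrium reduce to Σ zᵢ(Kᵢ−1)/(1+ψ₂(Kᵢ−1)) = 0.
Feasibility: ΣzᵢKᵢ = 1.780, Σzᵢ/Kᵢ = 1.068 — both > 1, two phases present.
Newton iteration, ψ₂⁰ = 0.5:
  ψ₂ = 0.500: g = 0.1168, g' = -0.526 → ψ₂ = 0.722
  ψ₂ = 0.722: g = 0.0202, g' = -0.366 → ψ₂ = 0.777
  ψ₂ = 0.777: g = 0.0007, g' = -0.343 → ψ₂ = 0.779
Converged at ψ₂ = 0.779.
  1: x = 0.021, y = 0.123
  2: x = 0.061, y = 0.224
  3: x = 0.918, y = 0.654

x_2 (drum 2) = 0.061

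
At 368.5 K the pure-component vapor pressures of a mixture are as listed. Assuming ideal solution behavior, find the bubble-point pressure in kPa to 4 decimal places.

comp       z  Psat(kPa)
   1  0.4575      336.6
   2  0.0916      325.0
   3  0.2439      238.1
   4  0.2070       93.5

At the bubble point ψ → 0, so ΣzᵢKᵢ = 1 with Kᵢ = Pᵢˢᵃᵗ/P ⇒ P = ΣzᵢPᵢˢᵃᵗ.
P = 0.4575·336.6 + 0.0916·325.0 + 0.2439·238.1 + 0.2070·93.5 = 261.1916 kPa

Pbub = 261.1916 kPa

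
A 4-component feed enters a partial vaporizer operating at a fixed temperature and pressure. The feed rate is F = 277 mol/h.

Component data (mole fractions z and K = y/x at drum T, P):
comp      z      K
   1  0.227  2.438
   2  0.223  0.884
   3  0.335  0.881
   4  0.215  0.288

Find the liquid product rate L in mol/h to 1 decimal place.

Newton–Raphson from V/F = 0.55:
  V/F = 0.550: g = -0.1396, g' = -0.450 → V/F = 0.239
  V/F = 0.239: g = -0.0094, g' = -0.426 → V/F = 0.217
  V/F = 0.217: g = 0.0001, g' = -0.433 → V/F = 0.218
Converged at V/F = 0.218.
Then V = V/F·F = 0.2176·277 = 60.3 mol/h and L = F − V = 216.7 mol/h.

L = 216.7 mol/h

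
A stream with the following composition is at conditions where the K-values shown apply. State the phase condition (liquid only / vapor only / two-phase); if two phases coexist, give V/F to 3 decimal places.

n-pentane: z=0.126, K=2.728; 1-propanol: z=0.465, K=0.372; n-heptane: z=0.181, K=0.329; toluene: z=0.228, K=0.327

ΣzᵢKᵢ = 0.651; Σzᵢ/Kᵢ = 2.544.
Since ΣzᵢKᵢ < 1 the mixture is below its bubble point — single liquid phase.

liquid only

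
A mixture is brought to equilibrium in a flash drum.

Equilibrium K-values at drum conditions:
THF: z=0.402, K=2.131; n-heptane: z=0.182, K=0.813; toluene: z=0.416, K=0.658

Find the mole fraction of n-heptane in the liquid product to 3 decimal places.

x_n-heptane = 0.215

Rachford–Rice: g(ψ) = Σ zᵢ(Kᵢ−1)/(1+ψ(Kᵢ−1)) = 0.
Feasibility: ΣzᵢKᵢ = 1.278, Σzᵢ/Kᵢ = 1.045 — both > 1, two phases present.
Newton iteration, ψ⁰ = 0.5:
  ψ = 0.500: g = 0.0813, g' = -0.288 → ψ = 0.782
  ψ = 0.782: g = 0.0072, g' = -0.244 → ψ = 0.811
  ψ = 0.811: g = 0.0000, g' = -0.242 → ψ = 0.812
Converged at ψ = 0.812.
Compositions from xᵢ = zᵢ/(1+ψ(Kᵢ−1)), yᵢ = Kᵢxᵢ:
  THF: x = 0.210, y = 0.447
  n-heptane: x = 0.215, y = 0.174
  toluene: x = 0.576, y = 0.379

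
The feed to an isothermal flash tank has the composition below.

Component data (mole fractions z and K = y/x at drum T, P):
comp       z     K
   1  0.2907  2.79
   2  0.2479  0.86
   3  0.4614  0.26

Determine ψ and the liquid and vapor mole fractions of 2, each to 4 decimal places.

Rachford–Rice: g(ψ) = Σ zᵢ(Kᵢ−1)/(1+ψ(Kᵢ−1)) = 0.
g(0) = ΣzᵢKᵢ − 1 = 0.1442 and g(1) = 1 − Σzᵢ/Kᵢ = -1.1671, so a root lies in (0, 1).
Iterate (Newton) starting at ψ = 0.54:
  ψ = 0.5400: g = -0.34163, g' = -0.9474 → ψ = 0.1794
  ψ = 0.1794: g = -0.03544, g' = -0.8747 → ψ = 0.1389
  ψ = 0.1389: g = 0.00080, g' = -0.9164 → ψ = 0.1398
Converged at ψ = 0.1398.
Compositions from xᵢ = zᵢ/(1+ψ(Kᵢ−1)), yᵢ = Kᵢxᵢ:
  1: x = 0.2325, y = 0.6487
  2: x = 0.2528, y = 0.2174
  3: x = 0.5146, y = 0.1338

ψ = 0.1398, x_2 = 0.2528, y_2 = 0.2174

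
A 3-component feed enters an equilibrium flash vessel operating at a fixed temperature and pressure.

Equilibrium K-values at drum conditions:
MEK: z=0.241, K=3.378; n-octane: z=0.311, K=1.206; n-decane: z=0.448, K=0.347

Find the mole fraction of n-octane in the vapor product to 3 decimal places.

y_n-octane = 0.350

Rachford–Rice: g(β) = Σ zᵢ(Kᵢ−1)/(1+β(Kᵢ−1)) = 0.
Check two-phase: ΣzᵢKᵢ = 1.345 > 1 and Σzᵢ/Kᵢ = 1.620 > 1, so g(0) = 0.345 > 0 and g(1) = -0.620 < 0.
Newton–Raphson from β = 0.61:
  β = 0.610: g = -0.1954, g' = -0.765 → β = 0.355
  β = 0.355: g = -0.0100, g' = -0.736 → β = 0.341
Converged at β = 0.341.
Compositions from xᵢ = zᵢ/(1+β(Kᵢ−1)), yᵢ = Kᵢxᵢ:
  MEK: x = 0.133, y = 0.450
  n-octane: x = 0.291, y = 0.350
  n-decane: x = 0.576, y = 0.200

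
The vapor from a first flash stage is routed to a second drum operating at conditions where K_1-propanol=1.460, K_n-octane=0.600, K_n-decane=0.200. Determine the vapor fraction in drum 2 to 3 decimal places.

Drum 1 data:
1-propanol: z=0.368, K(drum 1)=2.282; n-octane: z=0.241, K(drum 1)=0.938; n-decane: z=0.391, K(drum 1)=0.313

V/F (drum 2) = 0.255

Drum 1:
Let ψ₁ = V/F and solve Σ zᵢ(Kᵢ−1)/(1+ψ₁(Kᵢ−1)) = 0.
Check two-phase: ΣzᵢKᵢ = 1.188 > 1 and Σzᵢ/Kᵢ = 1.667 > 1, so g(0) = 0.188 > 0 and g(1) = -0.667 < 0.
Newton–Raphson from ψ₁ = 0.46:
  ψ₁ = 0.460: g = -0.1113, g' = -0.635 → ψ₁ = 0.285
  ψ₁ = 0.285: g = -0.0034, g' = -0.611 → ψ₁ = 0.279
Converged at ψ₁ = 0.279.
Drum-1 compositions:
  1-propanol: x = 0.271, y = 0.619
  n-octane: x = 0.245, y = 0.230
  n-decane: x = 0.484, y = 0.151
Drum-2 feed = drum-1 vapor: z₂ = (0.6186, 0.2300, 0.1514).
Drum 2:
Let ψ₂ = V/F and solve Σ zᵢ(Kᵢ−1)/(1+ψ₂(Kᵢ−1)) = 0.
g(0) = ΣzᵢKᵢ − 1 = 0.071 and g(1) = 1 − Σzᵢ/Kᵢ = -0.564, so a root lies in (0, 1).
Newton iteration, ψ₂⁰ = 0.49:
  ψ₂ = 0.490: g = -0.0814, g' = -0.406 → ψ₂ = 0.289
  ψ₂ = 0.289: g = -0.0106, g' = -0.313 → ψ₂ = 0.256
  ψ₂ = 0.256: g = -0.0002, g' = -0.304 → ψ₂ = 0.255
Converged at ψ₂ = 0.255.
  1-propanol: x = 0.554, y = 0.808
  n-octane: x = 0.256, y = 0.154
  n-decane: x = 0.190, y = 0.038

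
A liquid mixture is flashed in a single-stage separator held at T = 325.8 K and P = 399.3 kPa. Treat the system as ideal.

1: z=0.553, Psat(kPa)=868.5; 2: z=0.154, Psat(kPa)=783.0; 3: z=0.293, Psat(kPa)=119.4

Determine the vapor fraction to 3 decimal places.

Raoult's law: Kᵢ = Pᵢˢᵃᵗ/P = Pᵢˢᵃᵗ/399.3.
  K_1 = 868.5/399.3 = 2.17506, K_2 = 783.0/399.3 = 1.96093, K_3 = 119.4/399.3 = 0.29902
Rachford–Rice: g(ψ) = Σ zᵢ(Kᵢ−1)/(1+ψ(Kᵢ−1)) = 0.
g(0) = ΣzᵢKᵢ − 1 = 0.592 and g(1) = 1 − Σzᵢ/Kᵢ = -0.313, so a root lies in (0, 1).
Iterate (Newton) starting at ψ = 0.5:
  ψ = 0.500: g = 0.1931, g' = -0.709 → ψ = 0.772
  ψ = 0.772: g = -0.0222, g' = -0.941 → ψ = 0.749
  ψ = 0.749: g = -0.0005, g' = -0.902 → ψ = 0.748
Converged at ψ = 0.748.

ψ = 0.748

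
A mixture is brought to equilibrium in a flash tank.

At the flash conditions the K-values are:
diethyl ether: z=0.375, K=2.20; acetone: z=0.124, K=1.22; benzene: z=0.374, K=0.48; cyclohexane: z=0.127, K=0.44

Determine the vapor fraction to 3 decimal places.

Rachford–Rice: g(ψ) = Σ zᵢ(Kᵢ−1)/(1+ψ(Kᵢ−1)) = 0.
Feasibility: ΣzᵢKᵢ = 1.212, Σzᵢ/Kᵢ = 1.340 — both > 1, two phases present.
Newton–Raphson from ψ = 0.5:
  ψ = 0.500: g = -0.0558, g' = -0.477 → ψ = 0.383
Converged at ψ = 0.383.

ψ = 0.383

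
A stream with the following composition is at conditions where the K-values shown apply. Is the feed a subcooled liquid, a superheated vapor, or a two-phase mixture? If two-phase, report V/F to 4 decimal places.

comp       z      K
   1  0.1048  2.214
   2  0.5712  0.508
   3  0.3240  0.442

subcooled liquid

ΣzᵢKᵢ = 0.6654; Σzᵢ/Kᵢ = 1.9048.
Since ΣzᵢKᵢ < 1 the mixture is below its bubble point — single liquid phase.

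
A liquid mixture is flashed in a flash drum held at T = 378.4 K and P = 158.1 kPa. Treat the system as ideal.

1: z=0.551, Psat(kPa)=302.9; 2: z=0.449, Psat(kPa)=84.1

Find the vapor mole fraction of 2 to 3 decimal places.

Raoult's law: Kᵢ = Pᵢˢᵃᵗ/P = Pᵢˢᵃᵗ/158.1.
  K_1 = 302.9/158.1 = 1.91588, K_2 = 84.1/158.1 = 0.53194
Rachford–Rice: g(V/F) = Σ zᵢ(Kᵢ−1)/(1+V/F(Kᵢ−1)) = 0.
Check two-phase: ΣzᵢKᵢ = 1.294 > 1 and Σzᵢ/Kᵢ = 1.132 > 1, so g(0) = 0.294 > 0 and g(1) = -0.132 < 0.
Binary case is linear: z₁(K₁−1)(1+V/F(K₂−1)) + z₂(K₂−1)(1+V/F(K₁−1)) = 0
⇒ V/F = [z₁(K₁−1)+z₂(K₂−1)] / [−(K₁−1)(K₂−1)] = 0.2945/0.4287 = 0.687
Compositions from xᵢ = zᵢ/(1+V/F(Kᵢ−1)), yᵢ = Kᵢxᵢ:
  1: x = 0.338, y = 0.648
  2: x = 0.662, y = 0.352

y_2 = 0.352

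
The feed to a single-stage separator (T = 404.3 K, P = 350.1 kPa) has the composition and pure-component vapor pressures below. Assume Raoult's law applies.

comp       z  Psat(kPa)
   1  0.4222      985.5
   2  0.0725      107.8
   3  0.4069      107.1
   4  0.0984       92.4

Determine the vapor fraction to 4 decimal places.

ψ = 0.2839

Raoult's law: Kᵢ = Pᵢˢᵃᵗ/P = Pᵢˢᵃᵗ/350.1.
  K_1 = 985.5/350.1 = 2.814910, K_2 = 107.8/350.1 = 0.307912, K_3 = 107.1/350.1 = 0.305913, K_4 = 92.4/350.1 = 0.263925
Newton–Raphson from ψ = 0.62:
  ψ = 0.6200: g = -0.35634, g' = -1.1989 → ψ = 0.3228
  ψ = 0.3228: g = -0.04038, g' = -1.0279 → ψ = 0.2835
  ψ = 0.2835: g = 0.00038, g' = -1.0490 → ψ = 0.2839
Converged at ψ = 0.2839.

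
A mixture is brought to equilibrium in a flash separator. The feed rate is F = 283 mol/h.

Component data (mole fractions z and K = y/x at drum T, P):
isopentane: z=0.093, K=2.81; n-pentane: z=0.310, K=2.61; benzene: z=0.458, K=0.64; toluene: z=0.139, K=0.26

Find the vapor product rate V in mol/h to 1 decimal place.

V = 141.7 mol/h

Newton iteration, V/F⁰ = 0.5:
  V/F = 0.500: g = 0.0005, g' = -0.611 → V/F = 0.501
Converged at V/F = 0.501.
Then V = V/F·F = 0.5009·283 = 141.7 mol/h and L = F − V = 141.3 mol/h.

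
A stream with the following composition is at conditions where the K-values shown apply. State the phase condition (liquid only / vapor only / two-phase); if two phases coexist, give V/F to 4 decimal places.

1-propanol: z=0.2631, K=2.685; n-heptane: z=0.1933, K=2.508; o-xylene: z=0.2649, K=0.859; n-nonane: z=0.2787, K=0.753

vapor only

ΣzᵢKᵢ = 1.6286; Σzᵢ/Kᵢ = 0.8536.
Since Σzᵢ/Kᵢ < 1 the mixture is above its dew point — single vapor phase.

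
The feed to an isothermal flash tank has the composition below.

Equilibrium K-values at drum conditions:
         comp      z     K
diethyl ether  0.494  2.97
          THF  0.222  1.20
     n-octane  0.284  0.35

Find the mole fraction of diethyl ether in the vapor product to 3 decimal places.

y_diethyl ether = 0.554

Rachford–Rice: g(ψ) = Σ zᵢ(Kᵢ−1)/(1+ψ(Kᵢ−1)) = 0.
Check two-phase: ΣzᵢKᵢ = 1.833 > 1 and Σzᵢ/Kᵢ = 1.163 > 1, so g(0) = 0.833 > 0 and g(1) = -0.163 < 0.
Newton iteration, ψ⁰ = 0.5:
  ψ = 0.500: g = 0.2571, g' = -0.757 → ψ = 0.840
  ψ = 0.840: g = -0.0017, g' = -0.860 → ψ = 0.838
Converged at ψ = 0.838.
Compositions from xᵢ = zᵢ/(1+ψ(Kᵢ−1)), yᵢ = Kᵢxᵢ:
  diethyl ether: x = 0.186, y = 0.554
  THF: x = 0.190, y = 0.228
  n-octane: x = 0.623, y = 0.218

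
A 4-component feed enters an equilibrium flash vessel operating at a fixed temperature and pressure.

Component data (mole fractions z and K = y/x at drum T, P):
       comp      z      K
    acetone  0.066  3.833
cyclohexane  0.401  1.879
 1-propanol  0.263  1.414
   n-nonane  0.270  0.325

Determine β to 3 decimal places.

β = 0.730

Material balance + equilibrium reduce to Σ zᵢ(Kᵢ−1)/(1+β(Kᵢ−1)) = 0.
Feasibility: ΣzᵢKᵢ = 1.466, Σzᵢ/Kᵢ = 1.247 — both > 1, two phases present.
Newton iteration, β⁰ = 0.5:
  β = 0.500: g = 0.1374, g' = -0.551 → β = 0.749
  β = 0.749: g = -0.0131, g' = -0.697 → β = 0.730
Converged at β = 0.730.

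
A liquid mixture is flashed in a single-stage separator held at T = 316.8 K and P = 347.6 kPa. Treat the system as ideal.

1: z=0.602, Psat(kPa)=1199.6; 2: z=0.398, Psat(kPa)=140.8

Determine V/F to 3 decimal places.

V/F = 0.849

Raoult's law: Kᵢ = Pᵢˢᵃᵗ/P = Pᵢˢᵃᵗ/347.6.
  K_1 = 1199.6/347.6 = 3.45109, K_2 = 140.8/347.6 = 0.40506
Rachford–Rice: g(V/F) = Σ zᵢ(Kᵢ−1)/(1+V/F(Kᵢ−1)) = 0.
g(0) = ΣzᵢKᵢ − 1 = 1.239 and g(1) = 1 − Σzᵢ/Kᵢ = -0.157, so a root lies in (0, 1).
Binary case is linear: z₁(K₁−1)(1+V/F(K₂−1)) + z₂(K₂−1)(1+V/F(K₁−1)) = 0
⇒ V/F = [z₁(K₁−1)+z₂(K₂−1)] / [−(K₁−1)(K₂−1)] = 1.2388/1.4582 = 0.849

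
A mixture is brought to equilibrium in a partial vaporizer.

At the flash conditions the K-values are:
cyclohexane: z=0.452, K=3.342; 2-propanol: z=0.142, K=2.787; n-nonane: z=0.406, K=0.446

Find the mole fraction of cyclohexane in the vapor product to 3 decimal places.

Let β = V/F and solve Σ zᵢ(Kᵢ−1)/(1+β(Kᵢ−1)) = 0.
Feasibility: ΣzᵢKᵢ = 2.087, Σzᵢ/Kᵢ = 1.097 — both > 1, two phases present.
Newton iteration, β⁰ = 0.5:
  β = 0.500: g = 0.3105, g' = -0.891 → β = 0.849
  β = 0.849: g = 0.0307, g' = -0.793 → β = 0.887
Converged at β = 0.887.
Compositions from xᵢ = zᵢ/(1+β(Kᵢ−1)), yᵢ = Kᵢxᵢ:
  cyclohexane: x = 0.147, y = 0.491
  2-propanol: x = 0.055, y = 0.153
  n-nonane: x = 0.798, y = 0.356

y_cyclohexane = 0.491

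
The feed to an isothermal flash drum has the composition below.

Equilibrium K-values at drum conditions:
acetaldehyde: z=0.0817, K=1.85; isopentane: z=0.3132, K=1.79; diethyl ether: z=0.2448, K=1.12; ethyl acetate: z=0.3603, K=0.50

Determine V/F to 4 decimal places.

Iterate (Newton) starting at V/F = 0.46:
  V/F = 0.4600: g = 0.02528, g' = -0.2908 → V/F = 0.5470
  V/F = 0.5470: g = -0.00022, g' = -0.2966 → V/F = 0.5462
Converged at V/F = 0.5462.

V/F = 0.5462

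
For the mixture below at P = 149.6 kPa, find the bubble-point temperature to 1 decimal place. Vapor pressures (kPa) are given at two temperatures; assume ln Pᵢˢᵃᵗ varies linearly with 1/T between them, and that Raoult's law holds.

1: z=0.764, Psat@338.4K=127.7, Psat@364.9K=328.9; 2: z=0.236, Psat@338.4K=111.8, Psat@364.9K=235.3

Bubble-point temperature: ΣzᵢPᵢˢᵃᵗ(T) = P. Interpolate ln Pᵢˢᵃᵗ = aᵢ + bᵢ/T.
  T = 338.4 K: ΣzᵢPᵢˢᵃᵗ = 123.95 kPa
  T = 364.9 K: ΣzᵢPᵢˢᵃᵗ = 306.81 kPa
  T = 351.6 K: ΣzᵢPᵢˢᵃᵗ = 197.87 kPa
  T = 345.0 K: ΣzᵢPᵢˢᵃᵗ = 157.27 kPa
  T = 341.7 K: ΣzᵢPᵢˢᵃᵗ = 139.77 kPa
  T = 343.4 K: ΣzᵢPᵢˢᵃᵗ = 148.57 kPa
Interpolating between 343.4 K and 345.0 K gives T ≈ 343.6 K.

T = 343.6 K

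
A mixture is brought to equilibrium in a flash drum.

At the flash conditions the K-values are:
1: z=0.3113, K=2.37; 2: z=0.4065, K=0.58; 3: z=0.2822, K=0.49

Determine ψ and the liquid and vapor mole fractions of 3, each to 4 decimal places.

Iterate (Newton) starting at ψ = 0.5:
  ψ = 0.5000: g = -0.15619, g' = -0.4529 → ψ = 0.1551
  ψ = 0.1551: g = 0.01280, g' = -0.5660 → ψ = 0.1778
  ψ = 0.1778: g = 0.00018, g' = -0.5503 → ψ = 0.1781
Converged at ψ = 0.1781.
Compositions from xᵢ = zᵢ/(1+ψ(Kᵢ−1)), yᵢ = Kᵢxᵢ:
  1: x = 0.2502, y = 0.5931
  2: x = 0.4394, y = 0.2548
  3: x = 0.3104, y = 0.1521

ψ = 0.1781, x_3 = 0.3104, y_3 = 0.1521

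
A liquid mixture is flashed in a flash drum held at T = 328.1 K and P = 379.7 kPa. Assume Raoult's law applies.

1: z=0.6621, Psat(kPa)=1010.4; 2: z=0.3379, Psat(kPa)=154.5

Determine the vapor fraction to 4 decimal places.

ψ = 0.9129

Raoult's law: Kᵢ = Pᵢˢᵃᵗ/P = Pᵢˢᵃᵗ/379.7.
  K_1 = 1010.4/379.7 = 2.661048, K_2 = 154.5/379.7 = 0.406900
Material balance + equilibrium reduce to Σ zᵢ(Kᵢ−1)/(1+ψ(Kᵢ−1)) = 0.
Check two-phase: ΣzᵢKᵢ = 1.8994 > 1 and Σzᵢ/Kᵢ = 1.0792 > 1, so g(0) = 0.8994 > 0 and g(1) = -0.0792 < 0.
Newton iteration, ψ⁰ = 0.54:
  ψ = 0.5400: g = 0.28492, g' = -0.7649 → ψ = 0.9125
  ψ = 0.9125: g = 0.00036, g' = -0.8533 → ψ = 0.9129
Converged at ψ = 0.9129.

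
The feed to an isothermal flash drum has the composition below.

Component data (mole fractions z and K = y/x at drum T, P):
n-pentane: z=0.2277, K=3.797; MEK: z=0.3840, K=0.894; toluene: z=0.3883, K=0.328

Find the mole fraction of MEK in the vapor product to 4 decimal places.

y_MEK = 0.3535

Rachford–Rice: g(ψ) = Σ zᵢ(Kᵢ−1)/(1+ψ(Kᵢ−1)) = 0.
Check two-phase: ΣzᵢKᵢ = 1.3352 > 1 and Σzᵢ/Kᵢ = 1.6733 > 1, so g(0) = 0.3352 > 0 and g(1) = -0.6733 < 0.
Newton iteration, ψ⁰ = 0.64:
  ψ = 0.6400: g = -0.27325, g' = -0.7737 → ψ = 0.2868
  ψ = 0.2868: g = -0.01183, g' = -0.8221 → ψ = 0.2724
  ψ = 0.2724: g = 0.00013, g' = -0.8411 → ψ = 0.2726
Converged at ψ = 0.2726.
Compositions from xᵢ = zᵢ/(1+ψ(Kᵢ−1)), yᵢ = Kᵢxᵢ:
  n-pentane: x = 0.1292, y = 0.4906
  MEK: x = 0.3954, y = 0.3535
  toluene: x = 0.4754, y = 0.1559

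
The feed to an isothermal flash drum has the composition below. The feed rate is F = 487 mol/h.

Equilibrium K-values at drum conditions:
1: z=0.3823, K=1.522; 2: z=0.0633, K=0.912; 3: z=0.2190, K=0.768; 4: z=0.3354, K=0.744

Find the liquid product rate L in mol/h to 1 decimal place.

L = 259.0 mol/h

Material balance + equilibrium reduce to Σ zᵢ(Kᵢ−1)/(1+V/F(Kᵢ−1)) = 0.
Check two-phase: ΣzᵢKᵢ = 1.0573 > 1 and Σzᵢ/Kᵢ = 1.0566 > 1, so g(0) = 0.0573 > 0 and g(1) = -0.0566 < 0.
Newton–Raphson from V/F = 0.47:
  V/F = 0.4700: g = -0.00020, g' = -0.1110 → V/F = 0.4682
Converged at V/F = 0.4682.
Then V = V/F·F = 0.4682·487 = 228.0 mol/h and L = F − V = 259.0 mol/h.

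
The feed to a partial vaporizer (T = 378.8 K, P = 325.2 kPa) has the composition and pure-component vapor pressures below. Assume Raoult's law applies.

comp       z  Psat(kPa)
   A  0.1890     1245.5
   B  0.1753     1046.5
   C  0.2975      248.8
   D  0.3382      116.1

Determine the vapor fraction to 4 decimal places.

Raoult's law: Kᵢ = Pᵢˢᵃᵗ/P = Pᵢˢᵃᵗ/325.2.
  K_A = 1245.5/325.2 = 3.829951, K_B = 1046.5/325.2 = 3.218020, K_C = 248.8/325.2 = 0.765068, K_D = 116.1/325.2 = 0.357011
Let ψ = V/F and solve Σ zᵢ(Kᵢ−1)/(1+ψ(Kᵢ−1)) = 0.
Check two-phase: ΣzᵢKᵢ = 1.6363 > 1 and Σzᵢ/Kᵢ = 1.4400 > 1, so g(0) = 0.6363 > 0 and g(1) = -0.4400 < 0.
Iterate (Newton) starting at ψ = 0.61:
  ψ = 0.6100: g = -0.07795, g' = -0.7603 → ψ = 0.5075
  ψ = 0.5075: g = 0.00033, g' = -0.7752 → ψ = 0.5079
Converged at ψ = 0.5079.

ψ = 0.5079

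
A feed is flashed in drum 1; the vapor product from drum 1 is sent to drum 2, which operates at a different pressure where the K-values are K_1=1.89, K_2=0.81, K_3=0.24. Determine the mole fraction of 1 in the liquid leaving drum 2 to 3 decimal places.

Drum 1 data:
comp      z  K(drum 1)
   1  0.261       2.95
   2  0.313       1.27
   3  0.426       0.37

x_1 (drum 2) = 0.328

Drum 1:
Newton–Raphson from ψ₁ = 0.62:
  ψ₁ = 0.620: g = -0.1376, g' = -0.675 → ψ₁ = 0.416
  ψ₁ = 0.416: g = -0.0069, g' = -0.631 → ψ₁ = 0.405
Converged at ψ₁ = 0.405.
Drum-1 compositions:
  1: x = 0.146, y = 0.430
  2: x = 0.282, y = 0.358
  3: x = 0.572, y = 0.212
Drum-2 feed = drum-1 vapor: z₂ = (0.4300, 0.3583, 0.2117).
Drum 2:
Material balance + equilibrium reduce to Σ zᵢ(Kᵢ−1)/(1+ψ₂(Kᵢ−1)) = 0.
Check two-phase: ΣzᵢKᵢ = 1.154 > 1 and Σzᵢ/Kᵢ = 1.552 > 1, so g(0) = 0.154 > 0 and g(1) = -0.552 < 0.
Newton–Raphson from ψ₂ = 0.5:
  ψ₂ = 0.500: g = -0.0698, g' = -0.497 → ψ₂ = 0.359
  ψ₂ = 0.359: g = -0.0045, g' = -0.442 → ψ₂ = 0.349
Converged at ψ₂ = 0.349.
  1: x = 0.328, y = 0.620
  2: x = 0.384, y = 0.311
  3: x = 0.288, y = 0.069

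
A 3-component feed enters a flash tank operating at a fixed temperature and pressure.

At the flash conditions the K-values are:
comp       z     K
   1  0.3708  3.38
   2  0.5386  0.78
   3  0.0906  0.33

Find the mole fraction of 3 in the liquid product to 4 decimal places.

Iterate (Newton) starting at ψ = 0.67:
  ψ = 0.6700: g = 0.09101, g' = -0.4818 → ψ = 0.8589
  ψ = 0.8589: g = 0.00082, g' = -0.4919 → ψ = 0.8606
Converged at ψ = 0.8606.
Compositions from xᵢ = zᵢ/(1+ψ(Kᵢ−1)), yᵢ = Kᵢxᵢ:
  1: x = 0.1216, y = 0.4112
  2: x = 0.6644, y = 0.5182
  3: x = 0.2140, y = 0.0706

x_3 = 0.2140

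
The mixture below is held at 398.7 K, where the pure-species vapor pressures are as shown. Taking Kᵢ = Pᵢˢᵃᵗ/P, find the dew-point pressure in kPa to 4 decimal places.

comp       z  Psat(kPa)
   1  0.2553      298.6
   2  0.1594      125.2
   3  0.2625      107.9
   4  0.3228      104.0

Pdew = 130.4664 kPa

At the dew point ψ → 1, so Σzᵢ/Kᵢ = 1 with Kᵢ = Pᵢˢᵃᵗ/P ⇒ 1/P = Σzᵢ/Pᵢˢᵃᵗ.
1/P = 0.2553/298.6 + 0.1594/125.2 + 0.2625/107.9 + 0.3228/104.0 = 0.0076648 ⇒ P = 130.4664 kPa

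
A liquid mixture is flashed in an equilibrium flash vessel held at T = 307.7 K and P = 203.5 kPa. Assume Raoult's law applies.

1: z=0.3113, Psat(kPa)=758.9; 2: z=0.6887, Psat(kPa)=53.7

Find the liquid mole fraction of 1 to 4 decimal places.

Raoult's law: Kᵢ = Pᵢˢᵃᵗ/P = Pᵢˢᵃᵗ/203.5.
  K_1 = 758.9/203.5 = 3.729238, K_2 = 53.7/203.5 = 0.263882
Rachford–Rice: g(β) = Σ zᵢ(Kᵢ−1)/(1+β(Kᵢ−1)) = 0.
Feasibility: ΣzᵢKᵢ = 1.3426, Σzᵢ/Kᵢ = 2.6934 — both > 1, two phases present.
Binary case is linear: z₁(K₁−1)(1+β(K₂−1)) + z₂(K₂−1)(1+β(K₁−1)) = 0
⇒ β = [z₁(K₁−1)+z₂(K₂−1)] / [−(K₁−1)(K₂−1)] = 0.34265/2.00904 = 0.1706
Compositions from xᵢ = zᵢ/(1+β(Kᵢ−1)), yᵢ = Kᵢxᵢ:
  1: x = 0.2124, y = 0.7922
  2: x = 0.7876, y = 0.2078

x_1 = 0.2124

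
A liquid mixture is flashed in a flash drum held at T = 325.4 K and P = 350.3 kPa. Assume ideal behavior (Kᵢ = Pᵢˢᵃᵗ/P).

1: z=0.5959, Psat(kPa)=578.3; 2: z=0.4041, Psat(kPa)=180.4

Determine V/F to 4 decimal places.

V/F = 0.6078

Raoult's law: Kᵢ = Pᵢˢᵃᵗ/P = Pᵢˢᵃᵗ/350.3.
  K_1 = 578.3/350.3 = 1.650871, K_2 = 180.4/350.3 = 0.514987
Material balance + equilibrium reduce to Σ zᵢ(Kᵢ−1)/(1+V/F(Kᵢ−1)) = 0.
Check two-phase: ΣzᵢKᵢ = 1.1919 > 1 and Σzᵢ/Kᵢ = 1.1456 > 1, so g(0) = 0.1919 > 0 and g(1) = -0.1456 < 0.
Binary case is linear: z₁(K₁−1)(1+V/F(K₂−1)) + z₂(K₂−1)(1+V/F(K₁−1)) = 0
⇒ V/F = [z₁(K₁−1)+z₂(K₂−1)] / [−(K₁−1)(K₂−1)] = 0.19186/0.31568 = 0.6078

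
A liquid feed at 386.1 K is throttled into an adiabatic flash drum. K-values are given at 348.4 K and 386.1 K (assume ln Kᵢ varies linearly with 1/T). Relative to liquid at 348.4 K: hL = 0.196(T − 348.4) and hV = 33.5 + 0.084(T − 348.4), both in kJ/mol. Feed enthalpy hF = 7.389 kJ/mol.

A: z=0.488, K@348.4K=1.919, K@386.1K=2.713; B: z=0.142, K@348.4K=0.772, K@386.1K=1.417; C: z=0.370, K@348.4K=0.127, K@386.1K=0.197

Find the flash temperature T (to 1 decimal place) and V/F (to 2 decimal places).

T = 352.9 K, V/F = 0.20

Adiabatic flash: solve Rachford–Rice at each trial T, then check hF = ψ·hV(T) + (1−ψ)·hL(T).
  T = 348.4 K: K = (1.919, 0.772, 0.127), RR gives ψ = 0.134, H_out = 4.494 kJ/mol
  T = 386.1 K: K = (2.713, 1.417, 0.197), RR gives ψ = 0.503, H_out = 22.104 kJ/mol
  T = 367.2 K: K = (2.301, 1.061, 0.160), RR gives ψ = 0.355, H_out = 14.826 kJ/mol
  T = 357.8 K: K = (2.106, 0.909, 0.143), RR gives ψ = 0.258, H_out = 10.199 kJ/mol
  T = 353.1 K: K = (2.012, 0.839, 0.135), RR gives ψ = 0.200, H_out = 7.510 kJ/mol
  T = 350.8 K: K = (1.966, 0.806, 0.131), RR gives ψ = 0.169, H_out = 6.080 kJ/mol
Linear interpolation between T = 350.8 (H_out = 6.080) and T = 353.1 (H_out = 7.510) on hF = 7.389 gives T ≈ 352.9 K, at which ψ = 0.20.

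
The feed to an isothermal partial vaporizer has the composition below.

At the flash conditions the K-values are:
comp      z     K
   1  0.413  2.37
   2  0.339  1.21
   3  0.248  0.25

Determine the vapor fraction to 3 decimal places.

Newton iteration, ψ⁰ = 0.41:
  ψ = 0.410: g = 0.1593, g' = -0.621 → ψ = 0.666
  ψ = 0.666: g = -0.0135, g' = -0.781 → ψ = 0.649
Converged at ψ = 0.649.

ψ = 0.649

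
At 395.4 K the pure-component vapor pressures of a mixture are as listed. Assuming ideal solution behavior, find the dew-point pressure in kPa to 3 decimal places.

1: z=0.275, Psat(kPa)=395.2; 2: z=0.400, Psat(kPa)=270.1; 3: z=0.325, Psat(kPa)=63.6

At the dew point ψ → 1, so Σzᵢ/Kᵢ = 1 with Kᵢ = Pᵢˢᵃᵗ/P ⇒ 1/P = Σzᵢ/Pᵢˢᵃᵗ.
1/P = 0.275/395.2 + 0.400/270.1 + 0.325/63.6 = 0.007287 ⇒ P = 137.234 kPa

Pdew = 137.234 kPa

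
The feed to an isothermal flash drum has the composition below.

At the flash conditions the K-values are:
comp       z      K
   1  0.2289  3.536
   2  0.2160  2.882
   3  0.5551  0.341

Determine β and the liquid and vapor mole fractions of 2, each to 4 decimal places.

β = 0.4222, x_2 = 0.1204, y_2 = 0.3469

Let β = V/F and solve Σ zᵢ(Kᵢ−1)/(1+β(Kᵢ−1)) = 0.
g(0) = ΣzᵢKᵢ − 1 = 0.6212 and g(1) = 1 − Σzᵢ/Kᵢ = -0.7675, so a root lies in (0, 1).
Newton–Raphson from β = 0.5:
  β = 0.5000: g = -0.08020, g' = -1.0255 → β = 0.4218
  β = 0.4218: g = 0.00045, g' = -1.0438 → β = 0.4222
Converged at β = 0.4222.
Compositions from xᵢ = zᵢ/(1+β(Kᵢ−1)), yᵢ = Kᵢxᵢ:
  1: x = 0.1105, y = 0.3909
  2: x = 0.1204, y = 0.3469
  3: x = 0.7691, y = 0.2623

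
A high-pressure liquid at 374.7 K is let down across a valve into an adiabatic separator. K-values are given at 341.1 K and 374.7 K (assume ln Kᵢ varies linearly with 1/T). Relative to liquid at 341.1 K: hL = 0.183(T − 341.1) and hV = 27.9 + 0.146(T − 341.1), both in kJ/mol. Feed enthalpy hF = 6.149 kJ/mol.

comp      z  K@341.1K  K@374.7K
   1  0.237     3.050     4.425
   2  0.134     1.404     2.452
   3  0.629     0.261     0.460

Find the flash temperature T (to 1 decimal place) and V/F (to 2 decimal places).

Adiabatic flash: solve Rachford–Rice at each trial T, then check hF = ψ·hV(T) + (1−ψ)·hL(T).
  T = 341.1 K: K = (3.050, 1.404, 0.261), RR gives ψ = 0.059, H_out = 1.653 kJ/mol
  T = 374.7 K: K = (4.425, 2.452, 0.460), RR gives ψ = 0.437, H_out = 17.785 kJ/mol
  T = 357.9 K: K = (3.706, 1.880, 0.351), RR gives ψ = 0.243, H_out = 9.690 kJ/mol
  T = 349.5 K: K = (3.370, 1.630, 0.304), RR gives ψ = 0.152, H_out = 5.737 kJ/mol
  T = 353.7 K: K = (3.536, 1.752, 0.327), RR gives ψ = 0.197, H_out = 7.722 kJ/mol
  T = 351.6 K: K = (3.452, 1.690, 0.315), RR gives ψ = 0.175, H_out = 6.733 kJ/mol
Linear interpolation between T = 349.5 (H_out = 5.737) and T = 351.6 (H_out = 6.733) on hF = 6.149 gives T ≈ 350.4 K, at which ψ = 0.16.

T = 350.4 K, V/F = 0.16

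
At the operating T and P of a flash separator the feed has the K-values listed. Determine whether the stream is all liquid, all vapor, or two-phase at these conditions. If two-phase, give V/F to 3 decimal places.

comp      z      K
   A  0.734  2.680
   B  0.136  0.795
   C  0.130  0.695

ΣzᵢKᵢ = 2.166; Σzᵢ/Kᵢ = 0.632.
Since Σzᵢ/Kᵢ < 1 the mixture is above its dew point — single vapor phase.

all vapor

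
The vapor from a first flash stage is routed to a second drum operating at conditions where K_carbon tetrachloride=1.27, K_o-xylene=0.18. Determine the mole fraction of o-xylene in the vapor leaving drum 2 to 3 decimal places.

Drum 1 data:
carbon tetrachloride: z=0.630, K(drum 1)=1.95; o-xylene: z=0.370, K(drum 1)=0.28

y_o-xylene (drum 2) = 0.045

Drum 1:
Iterate (Newton) starting at ψ₁ = 0.48:
  ψ₁ = 0.480: g = 0.0040, g' = -0.716 → ψ₁ = 0.486
Converged at ψ₁ = 0.486.
Drum-1 compositions:
  carbon tetrachloride: x = 0.431, y = 0.841
  o-xylene: x = 0.569, y = 0.159
Drum-2 feed = drum-1 vapor: z₂ = (0.8407, 0.1593).
Drum 2:
Binary case is linear: z₁(K₁−1)(1+ψ₂(K₂−1)) + z₂(K₂−1)(1+ψ₂(K₁−1)) = 0
⇒ ψ₂ = [z₁(K₁−1)+z₂(K₂−1)] / [−(K₁−1)(K₂−1)] = 0.0964/0.2214 = 0.435
  carbon tetrachloride: x = 0.752, y = 0.955
  o-xylene: x = 0.248, y = 0.045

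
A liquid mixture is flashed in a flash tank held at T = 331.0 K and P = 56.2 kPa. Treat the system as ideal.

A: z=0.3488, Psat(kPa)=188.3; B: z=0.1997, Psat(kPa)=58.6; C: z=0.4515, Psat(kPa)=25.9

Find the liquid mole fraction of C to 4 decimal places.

x_C = 0.6578

Raoult's law: Kᵢ = Pᵢˢᵃᵗ/P = Pᵢˢᵃᵗ/56.2.
  K_A = 188.3/56.2 = 3.350534, K_B = 58.6/56.2 = 1.042705, K_C = 25.9/56.2 = 0.460854
Let β = V/F and solve Σ zᵢ(Kᵢ−1)/(1+β(Kᵢ−1)) = 0.
Feasibility: ΣzᵢKᵢ = 1.5850, Σzᵢ/Kᵢ = 1.2753 — both > 1, two phases present.
Newton iteration, β⁰ = 0.4:
  β = 0.4000: g = 0.12059, g' = -0.7256 → β = 0.5662
  β = 0.5662: g = 0.00969, g' = -0.6270 → β = 0.5816
  β = 0.5816: g = 0.00003, g' = -0.6228 → β = 0.5817
Converged at β = 0.5817.
Compositions from xᵢ = zᵢ/(1+β(Kᵢ−1)), yᵢ = Kᵢxᵢ:
  A: x = 0.1473, y = 0.4937
  B: x = 0.1949, y = 0.2032
  C: x = 0.6578, y = 0.3031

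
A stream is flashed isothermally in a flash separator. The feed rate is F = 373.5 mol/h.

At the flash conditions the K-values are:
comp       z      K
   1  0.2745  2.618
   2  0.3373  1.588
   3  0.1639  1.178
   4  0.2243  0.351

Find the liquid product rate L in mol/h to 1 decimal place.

L = 45.0 mol/h

Let β = V/F and solve Σ zᵢ(Kᵢ−1)/(1+β(Kᵢ−1)) = 0.
Feasibility: ΣzᵢKᵢ = 1.5261, Σzᵢ/Kᵢ = 1.0954 — both > 1, two phases present.
Iterate (Newton) starting at β = 0.5:
  β = 0.5000: g = 0.21008, g' = -0.5007 → β = 0.9196
  β = 0.9196: g = -0.02874, g' = -0.7502 → β = 0.8813
  β = 0.8813: g = -0.00115, g' = -0.6922 → β = 0.8796
Converged at β = 0.8796.
Then V = β·F = 0.8796·373.5 = 328.5 mol/h and L = F − V = 45.0 mol/h.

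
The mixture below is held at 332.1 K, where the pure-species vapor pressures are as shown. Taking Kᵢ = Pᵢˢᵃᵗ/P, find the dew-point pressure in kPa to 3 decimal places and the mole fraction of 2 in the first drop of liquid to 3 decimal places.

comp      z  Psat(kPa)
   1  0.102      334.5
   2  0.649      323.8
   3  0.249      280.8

At the dew point ψ → 1, so Σzᵢ/Kᵢ = 1 with Kᵢ = Pᵢˢᵃᵗ/P ⇒ 1/P = Σzᵢ/Pᵢˢᵃᵗ.
1/P = 0.102/334.5 + 0.649/323.8 + 0.249/280.8 = 0.003196 ⇒ P = 312.890 kPa
xᵢ = zᵢP/Pᵢˢᵃᵗ ⇒ x_2 = 0.649·312.890/323.8 = 0.627

Pdew = 312.890 kPa, x_2 = 0.627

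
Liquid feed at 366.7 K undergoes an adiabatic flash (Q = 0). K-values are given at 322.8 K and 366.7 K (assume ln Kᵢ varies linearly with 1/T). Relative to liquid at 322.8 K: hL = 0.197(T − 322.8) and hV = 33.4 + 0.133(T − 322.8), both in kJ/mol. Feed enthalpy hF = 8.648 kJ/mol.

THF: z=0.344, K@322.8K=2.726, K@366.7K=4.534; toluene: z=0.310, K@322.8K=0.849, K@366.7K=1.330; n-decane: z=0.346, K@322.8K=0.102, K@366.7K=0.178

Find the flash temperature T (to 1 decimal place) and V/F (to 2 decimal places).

T = 325.6 K, V/F = 0.24

Adiabatic flash: solve Rachford–Rice at each trial T, then check hF = ψ·hV(T) + (1−ψ)·hL(T).
  T = 322.8 K: K = (2.726, 0.849, 0.102), RR gives ψ = 0.215, H_out = 7.168 kJ/mol
  T = 366.7 K: K = (4.534, 1.330, 0.178), RR gives ψ = 0.535, H_out = 25.010 kJ/mol
  T = 344.8 K: K = (3.575, 1.078, 0.137), RR gives ψ = 0.404, H_out = 17.245 kJ/mol
  T = 333.8 K: K = (3.136, 0.961, 0.119), RR gives ψ = 0.320, H_out = 12.615 kJ/mol
  T = 328.3 K: K = (2.927, 0.904, 0.110), RR gives ψ = 0.270, H_out = 10.017 kJ/mol
  T = 325.6 K: K = (2.827, 0.877, 0.106), RR gives ψ = 0.244, H_out = 8.653 kJ/mol
  T = 324.2 K: K = (2.776, 0.863, 0.104), RR gives ψ = 0.229, H_out = 7.920 kJ/mol
Linear interpolation between T = 324.2 (H_out = 7.920) and T = 325.6 (H_out = 8.653) on hF = 8.648 gives T ≈ 325.6 K, at which ψ = 0.24.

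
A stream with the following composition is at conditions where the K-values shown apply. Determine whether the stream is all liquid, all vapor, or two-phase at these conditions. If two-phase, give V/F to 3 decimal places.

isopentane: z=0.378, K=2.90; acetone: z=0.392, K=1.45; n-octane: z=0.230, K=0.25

ΣzᵢKᵢ = 1.722; Σzᵢ/Kᵢ = 1.321.
Both exceed 1, so a two-phase solution exists.
Rachford–Rice: g(ψ) = Σ zᵢ(Kᵢ−1)/(1+ψ(Kᵢ−1)) = 0.
Iterate (Newton) starting at ψ = 0.54:
  ψ = 0.540: g = 0.2065, g' = -0.749 → ψ = 0.816
  ψ = 0.816: g = -0.0335, g' = -1.110 → ψ = 0.785
  ψ = 0.785: g = -0.0013, g' = -1.029 → ψ = 0.784
Converged at ψ = 0.784.

two-phase, V/F = 0.784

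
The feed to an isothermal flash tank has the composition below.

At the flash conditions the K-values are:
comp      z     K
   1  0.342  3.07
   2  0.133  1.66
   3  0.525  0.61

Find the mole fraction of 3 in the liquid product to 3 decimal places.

Material balance + equilibrium reduce to Σ zᵢ(Kᵢ−1)/(1+ψ(Kᵢ−1)) = 0.
Feasibility: ΣzᵢKᵢ = 1.591, Σzᵢ/Kᵢ = 1.052 — both > 1, two phases present.
Iterate (Newton) starting at ψ = 0.5:
  ψ = 0.500: g = 0.1595, g' = -0.510 → ψ = 0.813
  ψ = 0.813: g = 0.0212, g' = -0.399 → ψ = 0.866
Converged at ψ = 0.866.
Compositions from xᵢ = zᵢ/(1+ψ(Kᵢ−1)), yᵢ = Kᵢxᵢ:
  1: x = 0.122, y = 0.376
  2: x = 0.085, y = 0.140
  3: x = 0.793, y = 0.484

x_3 = 0.793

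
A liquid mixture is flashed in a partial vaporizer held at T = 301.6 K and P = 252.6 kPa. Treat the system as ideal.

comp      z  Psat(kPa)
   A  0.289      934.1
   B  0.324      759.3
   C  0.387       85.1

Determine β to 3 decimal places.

β = 0.756

Raoult's law: Kᵢ = Pᵢˢᵃᵗ/P = Pᵢˢᵃᵗ/252.6.
  K_A = 934.1/252.6 = 3.69794, K_B = 759.3/252.6 = 3.00594, K_C = 85.1/252.6 = 0.33690
Iterate (Newton) starting at β = 0.5:
  β = 0.500: g = 0.2725, g' = -1.087 → β = 0.751
  β = 0.751: g = 0.0061, g' = -1.112 → β = 0.756
Converged at β = 0.756.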